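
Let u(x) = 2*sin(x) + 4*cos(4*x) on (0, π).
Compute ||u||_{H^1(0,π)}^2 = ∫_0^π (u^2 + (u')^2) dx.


||u||_{H^1(0,π)}^2 = -544/15 + 140*π

u'(x) = -16*sin(4*x) + 2*cos(x).
Expand u² and (u')² and integrate term by term on (0, π), using: for integers n ≥ 1, ∫_0^π sin²(nx) dx = ∫_0^π cos²(nx) dx = π/2; for n ≠ n', ∫_0^π sin(nx)sin(n'x) dx = ∫_0^π cos(nx)cos(n'x) dx = 0; and by product-to-sum, ∫_0^π sin(nx)cos(n'x) dx = ½∫_0^π [sin((n+n')x) + sin((n−n')x)] dx, which is 0 when n+n' is even and 2n/(n²−n'²) when n+n' is odd (it need not vanish on (0, π)).
  u² squared terms: (2)²·∫sin(x)² dx = 4·π/2 = 2*π;  (4)²·∫cos(4x)² dx = 16·π/2 = 8*π.
  u² cross terms: 2·(2)·(4)·∫sin(x)·cos(4x) dx = 16·(-2/15) = -32/15.
  So ∫_0^π u² dx = 2*π + 8*π − 32/15 = -32/15 + 10*π.
  (u')² squared terms: (-16)²·∫sin(4x)² dx = 256·π/2 = 128*π;  (2)²·∫cos(x)² dx = 4·π/2 = 2*π.
  (u')² cross terms: 2·(-16)·(2)·∫sin(4x)·cos(x) dx = -64·(8/15) = -512/15.
  So ∫_0^π (u')² dx = 128*π + 2*π − 512/15 = -512/15 + 130*π.
||u||_{H^1}^2 = (-32/15 + 10*π) + (-512/15 + 130*π) = -544/15 + 140*π.


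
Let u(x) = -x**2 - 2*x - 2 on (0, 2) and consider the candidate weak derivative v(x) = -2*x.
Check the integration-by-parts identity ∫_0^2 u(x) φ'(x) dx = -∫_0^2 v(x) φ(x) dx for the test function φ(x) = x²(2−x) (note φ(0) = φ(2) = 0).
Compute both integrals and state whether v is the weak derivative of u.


LHS = 88/15, RHS = 16/5. No, v is not the weak derivative of u.

u(x) = -x**2 - 2*x - 2, classical derivative u'(x) = -2*x - 2.
φ(x) = x²(2−x), so φ'(x) = x*(4 - 3*x).
Note φ(0) = φ(2) = 0, so the boundary term u·φ vanishes.
LHS = ∫_0^2 u(x) φ'(x) dx = ∫_0^2 (3*x^4 + 2*x^3 - 2*x^2 - 8*x) dx. Term by term:
  ∫_0^2 3*x^4 dx = 96/5;  ∫_0^2 2*x^3 dx = 8;  ∫_0^2 -2*x^2 dx = -16/3;
  ∫_0^2 -8*x dx = -16.
Sum: 96/5 + 8 − 16/3 − 16 = 88/15.
So LHS = 88/15.
∫_0^2 v(x) φ(x) dx = ∫_0^2 (2*x^4 - 4*x^3) dx. Term by term:
  ∫_0^2 2*x^4 dx = 64/5;  ∫_0^2 -4*x^3 dx = -16.
Sum: 64/5 − 16 = -16/5.
So RHS = -∫_0^2 v(x) φ(x) dx = 16/5.
LHS − RHS = 8/3 ≠ 0, so the identity fails.
(For a valid weak derivative the identity must hold for EVERY test function, in particular this one. The failure shows v is NOT the weak derivative of u.)
Correct weak derivative would be u'(x) = -2*x - 2.


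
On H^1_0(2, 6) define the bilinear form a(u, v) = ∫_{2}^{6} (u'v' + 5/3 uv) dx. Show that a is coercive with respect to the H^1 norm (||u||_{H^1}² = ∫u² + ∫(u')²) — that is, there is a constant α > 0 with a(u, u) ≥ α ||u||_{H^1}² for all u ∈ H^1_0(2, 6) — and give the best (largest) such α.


α = 1

Coercivity of a(·,·) on H^1_0(2, 6) means a(u, u) ≥ α ||u||_{H^1}² for every u ∈ H^1_0.
The interval has length L = 4, and Poincaré/coercivity depend only on L. Here a(u, u) = ∫(u')² + (5/3)·∫u².
Here c = 5/3 ≥ 1, so a(u,u) = ∫(u')² + c∫u² ≥ ∫(u')² + ∫u² = ||u||_{H^1}², i.e. α = 1 works. No larger α is possible: a(u,u) ≥ α||u||_{H^1}² means (1−α)∫(u')² ≥ (α−c)∫u², and for the modes u_n = sin(nπ(x−x₀)/L) (x₀ the left endpoint) one has ∫u_n²/∫(u_n')² = (L/(nπ))² → 0, so a(u_n,u_n)/||u_n||_{H^1}² → 1. Hence the optimal constant is α = 1.
Therefore α = 1.


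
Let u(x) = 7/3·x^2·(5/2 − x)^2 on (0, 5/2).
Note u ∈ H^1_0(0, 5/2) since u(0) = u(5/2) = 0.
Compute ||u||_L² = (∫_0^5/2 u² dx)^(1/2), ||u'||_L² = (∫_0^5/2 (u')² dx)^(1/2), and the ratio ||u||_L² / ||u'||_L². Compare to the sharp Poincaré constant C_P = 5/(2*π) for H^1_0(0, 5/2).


||u||_L² / ||u'||_L² = 5*sqrt(3)/12 < C_P = 5/(2*π).

u(x) = 7/3·x^2·(5/2 − x)^2, so u'(x) = 7*x*(2*x - 5)*(4*x - 5)/6.
u(x) = 7/3·x^2·(5/2 − x)^2 vanishes at x = 0 and x = 5/2, so u ∈ H^1_0(0, 5/2). Differentiate via the product rule and integrate the resulting polynomials term by term.
  ∫_0^5/2 u² dx = ∫_0^5/2 (49*x^8/9 - 490*x^7/9 + 1225*x^6/6 - 6125*x^5/18 + 30625*x^4/144) dx. Term by term:
    ∫_0^5/2 49*x^8/9 dx = 95703125/41472;  ∫_0^5/2 -490*x^7/9 dx = -95703125/9216;  ∫_0^5/2 1225*x^6/6 dx = 13671875/768;
    ∫_0^5/2 -6125*x^5/18 dx = -95703125/6912;  ∫_0^5/2 30625*x^4/144 dx = 19140625/4608.
  Sum: 95703125/41472 − 95703125/9216 + 13671875/768 − 95703125/6912 + 19140625/4608 = 2734375/82944.
  ∫_0^5/2 (u')² dx = ∫_0^5/2 (784*x^6/9 - 1960*x^5/3 + 15925*x^4/9 - 6125*x^3/3 + 30625*x^2/36) dx. Term by term:
    ∫_0^5/2 784*x^6/9 dx = 546875/72;  ∫_0^5/2 -1960*x^5/3 dx = -3828125/144;  ∫_0^5/2 15925*x^4/9 dx = 9953125/288;
    ∫_0^5/2 -6125*x^3/3 dx = -3828125/192;  ∫_0^5/2 30625*x^2/36 dx = 3828125/864.
  Sum: 546875/72 − 3828125/144 + 9953125/288 − 3828125/192 + 3828125/864 = 109375/1728.
∫_0^5/2 u² dx = 2734375/82944, so ||u||_L² = 625*sqrt(7)/288.
∫_0^5/2 (u')² dx = 109375/1728, so ||u'||_L² = 125*sqrt(21)/72.
Ratio ||u||_L² / ||u'||_L² = 5*sqrt(3)/12.
Sharp Poincaré constant on H^1_0(0, 5/2) is C_P = L/π = 5/(2*π), achieved by sin(2*π/5·x).
A polynomial bump cannot attain the sharp Poincaré constant (only the first sine eigenfunction does), so the ratio is strictly less than C_P, consistent with ||u||_L² ≤ C_P ||u'||_L².


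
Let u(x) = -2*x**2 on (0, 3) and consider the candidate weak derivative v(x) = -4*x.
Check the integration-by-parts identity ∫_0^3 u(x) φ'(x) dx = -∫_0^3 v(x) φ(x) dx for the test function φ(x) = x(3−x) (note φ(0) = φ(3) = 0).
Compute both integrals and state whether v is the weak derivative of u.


LHS = 27, RHS = 27. Yes, v = u' weakly.

u(x) = -2*x**2, classical derivative u'(x) = -4*x.
φ(x) = x(3−x), so φ'(x) = 3 - 2*x.
Note φ(0) = φ(3) = 0, so the boundary term u·φ vanishes.
LHS = ∫_0^3 u(x) φ'(x) dx = ∫_0^3 (4*x^3 - 6*x^2) dx. Term by term:
  ∫_0^3 4*x^3 dx = 81;  ∫_0^3 -6*x^2 dx = -54.
Sum: 81 − 54 = 27.
So LHS = 27.
∫_0^3 v(x) φ(x) dx = ∫_0^3 (4*x^3 - 12*x^2) dx. Term by term:
  ∫_0^3 4*x^3 dx = 81;  ∫_0^3 -12*x^2 dx = -108.
Sum: 81 − 108 = -27.
So RHS = -∫_0^3 v(x) φ(x) dx = 27.
LHS = RHS, so the identity holds for this test φ.
Moreover u is smooth here and v(x) = u'(x) = -4*x pointwise, so the identity holds for every test function. Hence v is the weak derivative of u.


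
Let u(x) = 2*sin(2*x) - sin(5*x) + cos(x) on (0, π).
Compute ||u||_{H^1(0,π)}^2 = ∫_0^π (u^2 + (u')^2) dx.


||u||_{H^1(0,π)}^2 = 32/3 + 24*π

u'(x) = -sin(x) + 4*cos(2*x) - 5*cos(5*x).
Expand u² and (u')² and integrate term by term on (0, π), using: for integers n ≥ 1, ∫_0^π sin²(nx) dx = ∫_0^π cos²(nx) dx = π/2; for n ≠ n', ∫_0^π sin(nx)sin(n'x) dx = ∫_0^π cos(nx)cos(n'x) dx = 0; and by product-to-sum, ∫_0^π sin(nx)cos(n'x) dx = ½∫_0^π [sin((n+n')x) + sin((n−n')x)] dx, which is 0 when n+n' is even and 2n/(n²−n'²) when n+n' is odd (it need not vanish on (0, π)).
  u² squared terms: (-1)²·∫sin(5x)² dx = 1·π/2 = π/2;  (2)²·∫sin(2x)² dx = 4·π/2 = 2*π;  (1)²·∫cos(x)² dx = 1·π/2 = π/2.
  u² cross terms: 2·(-1)·(2)·∫sin(5x)·sin(2x) dx = -4·(0) = 0;  2·(-1)·(1)·∫sin(5x)·cos(x) dx = -2·(0) = 0;  2·(2)·(1)·∫sin(2x)·cos(x) dx = 4·(4/3) = 16/3.
  So ∫_0^π u² dx = π/2 + 2*π + π/2 + 0 + 0 + 16/3 = 16/3 + 3*π.
  (u')² squared terms: (-1)²·∫sin(x)² dx = 1·π/2 = π/2;  (-5)²·∫cos(5x)² dx = 25·π/2 = 25*π/2;  (4)²·∫cos(2x)² dx = 16·π/2 = 8*π.
  (u')² cross terms: 2·(-1)·(-5)·∫sin(x)·cos(5x) dx = 10·(0) = 0;  2·(-1)·(4)·∫sin(x)·cos(2x) dx = -8·(-2/3) = 16/3;  2·(-5)·(4)·∫cos(5x)·cos(2x) dx = -40·(0) = 0.
  So ∫_0^π (u')² dx = π/2 + 25*π/2 + 8*π + 0 + 16/3 + 0 = 16/3 + 21*π.
||u||_{H^1}^2 = (16/3 + 3*π) + (16/3 + 21*π) = 32/3 + 24*π.


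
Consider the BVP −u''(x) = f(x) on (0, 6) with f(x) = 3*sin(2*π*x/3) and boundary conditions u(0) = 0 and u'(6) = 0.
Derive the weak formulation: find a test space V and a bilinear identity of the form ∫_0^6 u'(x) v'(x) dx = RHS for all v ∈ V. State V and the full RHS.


V = {v ∈ H^1(0, 6) : v(0) = 0} (test functions vanish at x = 0 where u is specified); weak form: ∫_0^6 u'v' dx = ∫_0^6 (3*sin(2*π*x/3)) v dx for all v ∈ V.

Multiply both sides by a test function v and integrate from 0 to 6:
  ∫_0^6 −u''(x) v(x) dx = ∫_0^6 f(x) v(x) dx.
Integrate the LHS by parts once:
  ∫_0^6 −u'' v dx = −[u'(x) v(x)]_0^6 + ∫_0^6 u'(x) v'(x) dx.
Thus ∫_0^6 u'(x) v'(x) dx = ∫_0^6 f(x) v(x) dx + [u'(x) v(x)]_0^6.
Choose V so that boundary terms are either known or forced to vanish.
Mixed BC: u(0) = 0 (Dirichlet) and u'(6) = 0 (Neumann). Define V = {v ∈ H^1(0, 6) : v(0) = 0}. Then [u' v]_0^6 = u'(6)·v(6) − u'(0)·0 = 0.
Weak formulation: find u (satisfying any essential BC) such that ∫_0^6 u'(x) v'(x) dx = ∫_0^6 f v dx for all v ∈ V (Dirichlet at 0 absorbed into V; the Neumann datum at x = 6 is zero, so no boundary term remains).
Substituting f(x) = 3*sin(2*π*x/3), the right-hand side is ∫_0^6 (3*sin(2*π*x/3)) v dx.


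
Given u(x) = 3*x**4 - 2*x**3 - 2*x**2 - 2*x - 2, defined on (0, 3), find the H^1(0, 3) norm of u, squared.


||u||_{H^1}^2 = 453009/14

The H^1 norm (squared) on an interval (0, L) is
  ||u||_{H^1}^2 = ∫_0^L u(x)^2 dx + ∫_0^L u'(x)^2 dx.
Compute u'(x) = 12*x**3 - 6*x**2 - 4*x - 2.
Then u(x)^2 = 9*x**8 - 12*x**7 - 8*x**6 - 4*x**5 + 16*x**3 + 12*x**2 + 8*x + 4 and u'(x)^2 = 144*x**6 - 144*x**5 - 60*x**4 + 40*x**2 + 16*x + 4.
Integrate each monomial from 0 to 3 using ∫_0^3 c·x^n dx = c·3^(n+1)/(n+1):
  ∫_0^3 u(x)^2 dx = ∫_0^3 (9*x^8 - 12*x^7 - 8*x^6 - 4*x^5 + 16*x^3 + 12*x^2 + 8*x + 4) dx. Term by term:
    ∫_0^3 9*x^8 dx = 19683;  ∫_0^3 -12*x^7 dx = -19683/2;  ∫_0^3 -8*x^6 dx = -17496/7;
    ∫_0^3 -4*x^5 dx = -486;  ∫_0^3 16*x^3 dx = 324;  ∫_0^3 12*x^2 dx = 108;
    ∫_0^3 8*x dx = 36;  ∫_0^3 4 dx = 12.
  Sum: 19683 − 19683/2 − 17496/7 − 486 + 324 + 108 + 36 + 12 = 102705/14.
  ∫_0^3 u'(x)^2 dx = ∫_0^3 (144*x^6 - 144*x^5 - 60*x^4 + 40*x^2 + 16*x + 4) dx. Term by term:
    ∫_0^3 144*x^6 dx = 314928/7;  ∫_0^3 -144*x^5 dx = -17496;  ∫_0^3 -60*x^4 dx = -2916;
    ∫_0^3 40*x^2 dx = 360;  ∫_0^3 16*x dx = 72;  ∫_0^3 4 dx = 12.
  Sum: 314928/7 − 17496 − 2916 + 360 + 72 + 12 = 175152/7.
Adding: ||u||_{H^1}^2 = 102705/14 + 175152/7 = 453009/14.


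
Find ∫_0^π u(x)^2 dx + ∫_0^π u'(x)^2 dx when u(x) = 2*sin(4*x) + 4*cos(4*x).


||u||_{H^1(0,π)}^2 = 170*π

u'(x) = -16*sin(4*x) + 8*cos(4*x).
Expand u² and (u')² and integrate term by term on (0, π), using: for integers n ≥ 1, ∫_0^π sin²(nx) dx = ∫_0^π cos²(nx) dx = π/2; for n ≠ n', ∫_0^π sin(nx)sin(n'x) dx = ∫_0^π cos(nx)cos(n'x) dx = 0; and by product-to-sum, ∫_0^π sin(nx)cos(n'x) dx = ½∫_0^π [sin((n+n')x) + sin((n−n')x)] dx, which is 0 when n+n' is even and 2n/(n²−n'²) when n+n' is odd (it need not vanish on (0, π)).
  u² squared terms: (2)²·∫sin(4x)² dx = 4·π/2 = 2*π;  (4)²·∫cos(4x)² dx = 16·π/2 = 8*π.
  u² cross terms: 2·(2)·(4)·∫sin(4x)·cos(4x) dx = 16·(0) = 0.
  So ∫_0^π u² dx = 2*π + 8*π + 0 = 10*π.
  (u')² squared terms: (-16)²·∫sin(4x)² dx = 256·π/2 = 128*π;  (8)²·∫cos(4x)² dx = 64·π/2 = 32*π.
  (u')² cross terms: 2·(-16)·(8)·∫sin(4x)·cos(4x) dx = -256·(0) = 0.
  So ∫_0^π (u')² dx = 128*π + 32*π + 0 = 160*π.
||u||_{H^1}^2 = (10*π) + (160*π) = 170*π.


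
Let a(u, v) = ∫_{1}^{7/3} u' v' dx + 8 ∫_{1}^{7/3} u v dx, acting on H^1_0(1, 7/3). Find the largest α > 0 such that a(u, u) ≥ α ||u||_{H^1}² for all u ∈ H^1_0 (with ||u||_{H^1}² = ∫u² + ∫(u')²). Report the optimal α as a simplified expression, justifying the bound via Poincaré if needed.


α = 1

Coercivity of a(·,·) on H^1_0(1, 7/3) means a(u, u) ≥ α ||u||_{H^1}² for every u ∈ H^1_0.
The interval has length L = 4/3, and Poincaré/coercivity depend only on L. Here a(u, u) = ∫(u')² + (8)·∫u².
Here c = 8 ≥ 1, so a(u,u) = ∫(u')² + c∫u² ≥ ∫(u')² + ∫u² = ||u||_{H^1}², i.e. α = 1 works. No larger α is possible: a(u,u) ≥ α||u||_{H^1}² means (1−α)∫(u')² ≥ (α−c)∫u², and for the modes u_n = sin(nπ(x−x₀)/L) (x₀ the left endpoint) one has ∫u_n²/∫(u_n')² = (L/(nπ))² → 0, so a(u_n,u_n)/||u_n||_{H^1}² → 1. Hence the optimal constant is α = 1.
Therefore α = 1.


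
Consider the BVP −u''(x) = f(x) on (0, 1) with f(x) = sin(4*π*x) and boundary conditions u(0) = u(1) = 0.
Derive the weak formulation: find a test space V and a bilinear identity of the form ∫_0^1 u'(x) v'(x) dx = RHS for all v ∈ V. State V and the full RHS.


V = H^1_0(0, 1) (so v(0) = v(1) = 0); weak form: ∫_0^1 u'v' dx = ∫_0^1 (sin(4*π*x)) v dx for all v ∈ V.

Multiply both sides by a test function v and integrate from 0 to 1:
  ∫_0^1 −u''(x) v(x) dx = ∫_0^1 f(x) v(x) dx.
Integrate the LHS by parts once:
  ∫_0^1 −u'' v dx = −[u'(x) v(x)]_0^1 + ∫_0^1 u'(x) v'(x) dx.
Thus ∫_0^1 u'(x) v'(x) dx = ∫_0^1 f(x) v(x) dx + [u'(x) v(x)]_0^1.
Choose V so that boundary terms are either known or forced to vanish.
u is Dirichlet: u(0) = u(1) = 0. Let V = H^1_0(0, 1); then v(0) = v(1) = 0, and [u' v]_0^1 = 0.
Weak formulation: find u (satisfying any essential BC) such that ∫_0^1 u'(x) v'(x) dx = ∫_0^1 f v dx for all v ∈ V.
Substituting f(x) = sin(4*π*x), the right-hand side is ∫_0^1 (sin(4*π*x)) v dx.


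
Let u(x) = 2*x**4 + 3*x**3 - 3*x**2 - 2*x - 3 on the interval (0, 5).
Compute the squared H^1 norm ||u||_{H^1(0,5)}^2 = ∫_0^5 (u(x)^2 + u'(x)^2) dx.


||u||_{H^1}^2 = 151323320/63

The H^1 norm (squared) on an interval (0, L) is
  ||u||_{H^1}^2 = ∫_0^L u(x)^2 dx + ∫_0^L u'(x)^2 dx.
Compute u'(x) = 8*x**3 + 9*x**2 - 6*x - 2.
Then u(x)^2 = 4*x**8 + 12*x**7 - 3*x**6 - 26*x**5 - 15*x**4 - 6*x**3 + 22*x**2 + 12*x + 9 and u'(x)^2 = 64*x**6 + 144*x**5 - 15*x**4 - 140*x**3 + 24*x + 4.
Integrate each monomial from 0 to 5 using ∫_0^5 c·x^n dx = c·5^(n+1)/(n+1):
  ∫_0^5 u(x)^2 dx = ∫_0^5 (4*x^8 + 12*x^7 - 3*x^6 - 26*x^5 - 15*x^4 - 6*x^3 + 22*x^2 + 12*x + 9) dx. Term by term:
    ∫_0^5 4*x^8 dx = 7812500/9;  ∫_0^5 12*x^7 dx = 1171875/2;  ∫_0^5 -3*x^6 dx = -234375/7;
    ∫_0^5 -26*x^5 dx = -203125/3;  ∫_0^5 -15*x^4 dx = -9375;  ∫_0^5 -6*x^3 dx = -1875/2;
    ∫_0^5 22*x^2 dx = 2750/3;  ∫_0^5 12*x dx = 150;  ∫_0^5 9 dx = 45.
  Sum: 7812500/9 + 1171875/2 − 234375/7 − 203125/3 − 9375 − 1875/2 + 2750/3 + 150 + 45 = 84646910/63.
  ∫_0^5 u'(x)^2 dx = ∫_0^5 (64*x^6 + 144*x^5 - 15*x^4 - 140*x^3 + 24*x + 4) dx. Term by term:
    ∫_0^5 64*x^6 dx = 5000000/7;  ∫_0^5 144*x^5 dx = 375000;  ∫_0^5 -15*x^4 dx = -9375;
    ∫_0^5 -140*x^3 dx = -21875;  ∫_0^5 24*x dx = 300;  ∫_0^5 4 dx = 20.
  Sum: 5000000/7 + 375000 − 9375 − 21875 + 300 + 20 = 7408490/7.
Adding: ||u||_{H^1}^2 = 84646910/63 + 7408490/7 = 151323320/63.


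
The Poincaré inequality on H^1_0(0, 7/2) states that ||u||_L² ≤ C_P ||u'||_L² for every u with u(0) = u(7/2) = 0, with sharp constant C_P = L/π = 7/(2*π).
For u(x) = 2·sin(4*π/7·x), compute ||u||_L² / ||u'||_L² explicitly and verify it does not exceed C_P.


||u||_L² / ||u'||_L² = 7/(4*π) < C_P = 7/(2*π).

u(x) = 2·sin(4*π/7·x), so u'(x) = 8*π*cos(4*π*x/7)/7.
Writing u(x) = A·sin(kπx/L) with A = 2 and k = 2, use ∫_0^L sin²(kπx/L) dx = L/2 and ∫_0^L cos²(kπx/L) dx = L/2.
u² = 4·sin²(4*π/7·x) and (u')² = 64*π^2/49·cos²(4*π/7·x), and each of sin², cos² integrates to L/2 = 7/4 over (0, 7/2).
∫_0^7/2 u² dx = 7, so ||u||_L² = sqrt(7).
∫_0^7/2 (u')² dx = 16*π^2/7, so ||u'||_L² = 4*sqrt(7)*π/7.
Ratio ||u||_L² / ||u'||_L² = 7/(4*π).
Sharp Poincaré constant on H^1_0(0, 7/2) is C_P = L/π = 7/(2*π), achieved by sin(2*π/7·x).
This is the k = 2 harmonic; the ratio L/(kπ) is strictly less than C_P = L/π, consistent with the sharp inequality ||u||_L² ≤ C_P ||u'||_L².


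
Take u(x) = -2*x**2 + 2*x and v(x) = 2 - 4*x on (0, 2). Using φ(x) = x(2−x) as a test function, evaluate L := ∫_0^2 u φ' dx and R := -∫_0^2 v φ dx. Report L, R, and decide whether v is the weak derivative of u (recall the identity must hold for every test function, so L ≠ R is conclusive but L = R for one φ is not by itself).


LHS = 8/3, RHS = 8/3. Yes, v = u' weakly.

u(x) = -2*x**2 + 2*x, classical derivative u'(x) = 2 - 4*x.
φ(x) = x(2−x), so φ'(x) = 2 - 2*x.
Note φ(0) = φ(2) = 0, so the boundary term u·φ vanishes.
LHS = ∫_0^2 u(x) φ'(x) dx = ∫_0^2 (4*x^3 - 8*x^2 + 4*x) dx. Term by term:
  ∫_0^2 4*x^3 dx = 16;  ∫_0^2 -8*x^2 dx = -64/3;  ∫_0^2 4*x dx = 8.
Sum: 16 − 64/3 + 8 = 8/3.
So LHS = 8/3.
∫_0^2 v(x) φ(x) dx = ∫_0^2 (4*x^3 - 10*x^2 + 4*x) dx. Term by term:
  ∫_0^2 4*x^3 dx = 16;  ∫_0^2 -10*x^2 dx = -80/3;  ∫_0^2 4*x dx = 8.
Sum: 16 − 80/3 + 8 = -8/3.
So RHS = -∫_0^2 v(x) φ(x) dx = 8/3.
LHS = RHS, so the identity holds for this test φ.
Moreover u is smooth here and v(x) = u'(x) = 2 - 4*x pointwise, so the identity holds for every test function. Hence v is the weak derivative of u.


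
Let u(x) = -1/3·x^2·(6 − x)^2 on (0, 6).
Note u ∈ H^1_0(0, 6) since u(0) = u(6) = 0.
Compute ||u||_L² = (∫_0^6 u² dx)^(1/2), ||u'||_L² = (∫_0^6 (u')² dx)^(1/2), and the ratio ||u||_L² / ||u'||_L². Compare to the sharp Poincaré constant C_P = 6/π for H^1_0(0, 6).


||u||_L² / ||u'||_L² = sqrt(3) < C_P = 6/π.

u(x) = -1/3·x^2·(6 − x)^2, so u'(x) = 4*x*(-x^2 + 9*x - 18)/3.
u(x) = -1/3·x^2·(6 − x)^2 vanishes at x = 0 and x = 6, so u ∈ H^1_0(0, 6). Differentiate via the product rule and integrate the resulting polynomials term by term.
  ∫_0^6 u² dx = ∫_0^6 (x^8/9 - 8*x^7/3 + 24*x^6 - 96*x^5 + 144*x^4) dx. Term by term:
    ∫_0^6 x^8/9 dx = 124416;  ∫_0^6 -8*x^7/3 dx = -559872;  ∫_0^6 24*x^6 dx = 6718464/7;
    ∫_0^6 -96*x^5 dx = -746496;  ∫_0^6 144*x^4 dx = 1119744/5.
  Sum: 124416 − 559872 + 6718464/7 − 746496 + 1119744/5 = 62208/35.
  ∫_0^6 (u')² dx = ∫_0^6 (16*x^6/9 - 32*x^5 + 208*x^4 - 576*x^3 + 576*x^2) dx. Term by term:
    ∫_0^6 16*x^6/9 dx = 497664/7;  ∫_0^6 -32*x^5 dx = -248832;  ∫_0^6 208*x^4 dx = 1617408/5;
    ∫_0^6 -576*x^3 dx = -186624;  ∫_0^6 576*x^2 dx = 41472.
  Sum: 497664/7 − 248832 + 1617408/5 − 186624 + 41472 = 20736/35.
∫_0^6 u² dx = 62208/35, so ||u||_L² = 144*sqrt(105)/35.
∫_0^6 (u')² dx = 20736/35, so ||u'||_L² = 144*sqrt(35)/35.
Ratio ||u||_L² / ||u'||_L² = sqrt(3).
Sharp Poincaré constant on H^1_0(0, 6) is C_P = L/π = 6/π, achieved by sin(π/6·x).
A polynomial bump cannot attain the sharp Poincaré constant (only the first sine eigenfunction does), so the ratio is strictly less than C_P, consistent with ||u||_L² ≤ C_P ||u'||_L².


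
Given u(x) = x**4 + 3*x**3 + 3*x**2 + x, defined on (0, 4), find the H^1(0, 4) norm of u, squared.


||u||_{H^1}^2 = 79447628/315

The H^1 norm (squared) on an interval (0, L) is
  ||u||_{H^1}^2 = ∫_0^L u(x)^2 dx + ∫_0^L u'(x)^2 dx.
Compute u'(x) = 4*x**3 + 9*x**2 + 6*x + 1.
Then u(x)^2 = x**8 + 6*x**7 + 15*x**6 + 20*x**5 + 15*x**4 + 6*x**3 + x**2 and u'(x)^2 = 16*x**6 + 72*x**5 + 129*x**4 + 116*x**3 + 54*x**2 + 12*x + 1.
Integrate each monomial from 0 to 4 using ∫_0^4 c·x^n dx = c·4^(n+1)/(n+1):
  ∫_0^4 u(x)^2 dx = ∫_0^4 (x^8 + 6*x^7 + 15*x^6 + 20*x^5 + 15*x^4 + 6*x^3 + x^2) dx. Term by term:
    ∫_0^4 x^8 dx = 262144/9;  ∫_0^4 6*x^7 dx = 49152;  ∫_0^4 15*x^6 dx = 245760/7;
    ∫_0^4 20*x^5 dx = 40960/3;  ∫_0^4 15*x^4 dx = 3072;  ∫_0^4 6*x^3 dx = 384;
    ∫_0^4 x^2 dx = 64/3.
  Sum: 262144/9 + 49152 + 245760/7 + 40960/3 + 3072 + 384 + 64/3 = 8222656/63.
  ∫_0^4 u'(x)^2 dx = ∫_0^4 (16*x^6 + 72*x^5 + 129*x^4 + 116*x^3 + 54*x^2 + 12*x + 1) dx. Term by term:
    ∫_0^4 16*x^6 dx = 262144/7;  ∫_0^4 72*x^5 dx = 49152;  ∫_0^4 129*x^4 dx = 132096/5;
    ∫_0^4 116*x^3 dx = 7424;  ∫_0^4 54*x^2 dx = 1152;  ∫_0^4 12*x dx = 96;
    ∫_0^4 1 dx = 4.
  Sum: 262144/7 + 49152 + 132096/5 + 7424 + 1152 + 96 + 4 = 4259372/35.
Adding: ||u||_{H^1}^2 = 8222656/63 + 4259372/35 = 79447628/315.


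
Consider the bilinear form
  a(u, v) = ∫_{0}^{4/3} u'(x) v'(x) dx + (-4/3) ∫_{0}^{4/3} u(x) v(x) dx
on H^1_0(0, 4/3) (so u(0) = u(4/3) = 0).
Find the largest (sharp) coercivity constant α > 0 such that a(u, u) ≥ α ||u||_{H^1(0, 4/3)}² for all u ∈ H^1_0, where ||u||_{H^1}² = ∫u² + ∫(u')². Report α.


α = (-64 + 27*π^2)/(3*(16 + 9*π^2))

Coercivity of a(·,·) on H^1_0(0, 4/3) means a(u, u) ≥ α ||u||_{H^1}² for every u ∈ H^1_0.
The interval has length L = 4/3, and Poincaré/coercivity depend only on L. Here a(u, u) = ∫(u')² + (-4/3)·∫u².
Here c = -4/3 < 0 with |c| < (π/L)² = 9*π^2/16, so coercivity still holds. The condition a(u,u) ≥ α||u||_{H^1}² reads (1−α)∫(u')² ≥ (α−c)∫u². Any admissible α is ≤ 1 (rapidly oscillating u have ∫u²/∫(u')² → 0), and α = 1 would force 0 ≥ (1−c)∫u², impossible since c < 1; so 1−α > 0. By the sharp Poincaré inequality on H^1_0 of an interval of length L, ∫(u')² ≥ (π/L)²∫u² with equality for the first sine mode sin(π(x−x₀)/L) (x₀ the left endpoint), so the inequality holds for all u iff (1−α)(π/L)² ≥ α − c, i.e. α ≤ ((π/L)² + c)/((π/L)² + 1) = (1 + c(L/π)²)/(1 + (L/π)²). (Direct route, valid since c ≤ 0: Poincaré gives c∫u² ≥ c(L/π)²∫(u')², so a(u,u) ≥ (1 + c(L/π)²)∫(u')², while ||u||_{H^1}² ≤ (1 + (L/π)²)∫(u')²; dividing yields the same α.) With (π/L)² = 9*π^2/16 and c = -4/3, the largest admissible constant is α = ((π/L)² + c)/((π/L)² + 1).
Simplifying, α = (-64 + 27*π^2)/(3*(16 + 9*π^2)).


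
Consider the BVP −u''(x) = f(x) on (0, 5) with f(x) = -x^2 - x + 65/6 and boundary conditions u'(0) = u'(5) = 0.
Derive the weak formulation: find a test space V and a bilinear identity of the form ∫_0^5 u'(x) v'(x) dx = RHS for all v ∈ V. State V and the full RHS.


V = H^1(0, 5) (no boundary constraint on v; u is determined up to an additive constant); weak form: ∫_0^5 u'v' dx = ∫_0^5 (-x^2 - x + 65/6) v dx for all v ∈ V.

Multiply both sides by a test function v and integrate from 0 to 5:
  ∫_0^5 −u''(x) v(x) dx = ∫_0^5 f(x) v(x) dx.
Integrate the LHS by parts once:
  ∫_0^5 −u'' v dx = −[u'(x) v(x)]_0^5 + ∫_0^5 u'(x) v'(x) dx.
Thus ∫_0^5 u'(x) v'(x) dx = ∫_0^5 f(x) v(x) dx + [u'(x) v(x)]_0^5.
Choose V so that boundary terms are either known or forced to vanish.
u has homogeneous Neumann: u'(0) = u'(5) = 0. So [u' v]_0^5 = 0·v(5) − 0·v(0) = 0 for any v; take V = H^1(0, 5).
Weak formulation: find u (satisfying any essential BC) such that ∫_0^5 u'(x) v'(x) dx = ∫_0^5 f v dx for all v ∈ V (homogeneous Neumann, so boundary terms vanish).
Substituting f(x) = -x^2 - x + 65/6, the right-hand side is ∫_0^5 (-x^2 - x + 65/6) v dx.
Compatibility check (pure Neumann): taking v ≡ 1 ∈ V gives 0 = ∫_0^5 f dx + (0) − (0), i.e. ∫_0^5 f dx must equal u'(0) − u'(5) = 0. Indeed ∫_0^5 (-x^2 - x + 65/6) dx = 0, so the data are compatible. The solution is then unique only up to an additive constant (fix it e.g. by requiring ∫_0^5 u dx = 0).


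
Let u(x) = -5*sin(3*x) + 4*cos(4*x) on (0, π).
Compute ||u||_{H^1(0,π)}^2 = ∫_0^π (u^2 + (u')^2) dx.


||u||_{H^1(0,π)}^2 = 4080/7 + 261*π

u'(x) = -16*sin(4*x) - 15*cos(3*x).
Expand u² and (u')² and integrate term by term on (0, π), using: for integers n ≥ 1, ∫_0^π sin²(nx) dx = ∫_0^π cos²(nx) dx = π/2; for n ≠ n', ∫_0^π sin(nx)sin(n'x) dx = ∫_0^π cos(nx)cos(n'x) dx = 0; and by product-to-sum, ∫_0^π sin(nx)cos(n'x) dx = ½∫_0^π [sin((n+n')x) + sin((n−n')x)] dx, which is 0 when n+n' is even and 2n/(n²−n'²) when n+n' is odd (it need not vanish on (0, π)).
  u² squared terms: (-5)²·∫sin(3x)² dx = 25·π/2 = 25*π/2;  (4)²·∫cos(4x)² dx = 16·π/2 = 8*π.
  u² cross terms: 2·(-5)·(4)·∫sin(3x)·cos(4x) dx = -40·(-6/7) = 240/7.
  So ∫_0^π u² dx = 25*π/2 + 8*π + 240/7 = 240/7 + 41*π/2.
  (u')² squared terms: (-16)²·∫sin(4x)² dx = 256·π/2 = 128*π;  (-15)²·∫cos(3x)² dx = 225·π/2 = 225*π/2.
  (u')² cross terms: 2·(-16)·(-15)·∫sin(4x)·cos(3x) dx = 480·(8/7) = 3840/7.
  So ∫_0^π (u')² dx = 128*π + 225*π/2 + 3840/7 = 3840/7 + 481*π/2.
||u||_{H^1}^2 = (240/7 + 41*π/2) + (3840/7 + 481*π/2) = 4080/7 + 261*π.


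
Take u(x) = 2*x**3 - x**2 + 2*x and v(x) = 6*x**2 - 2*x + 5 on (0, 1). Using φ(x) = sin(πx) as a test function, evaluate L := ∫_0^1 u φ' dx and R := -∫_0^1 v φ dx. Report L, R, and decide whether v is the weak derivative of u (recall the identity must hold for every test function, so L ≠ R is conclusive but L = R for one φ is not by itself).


LHS = -8/π + 24/π^3, RHS = -14/π + 24/π^3. No, v is not the weak derivative of u.

u(x) = 2*x**3 - x**2 + 2*x, classical derivative u'(x) = 6*x**2 - 2*x + 2.
φ(x) = sin(πx), so φ'(x) = π*cos(π*x).
Note φ(0) = φ(1) = 0, so the boundary term u·φ vanishes.
LHS = ∫_0^1 u(x) φ'(x) dx = ∫_0^1 (2*π*x^3*cos(π*x) - π*x^2*cos(π*x) + 2*π*x*cos(π*x)) dx. Term by term:
  ∫_0^1 -π*x^2*cos(π*x) dx = 2/π;  ∫_0^1 2*π*x*cos(π*x) dx = -4/π;  ∫_0^1 2*π*x^3*cos(π*x) dx = -6/π + 24/π^3.
Sum: 2/π − 4/π + -6/π + 24/π^3 = -8/π + 24/π^3.
So LHS = -8/π + 24/π^3.
∫_0^1 v(x) φ(x) dx = ∫_0^1 (6*x^2*sin(π*x) - 2*x*sin(π*x) + 5*sin(π*x)) dx. Term by term:
  ∫_0^1 5*sin(π*x) dx = 10/π;  ∫_0^1 -2*x*sin(π*x) dx = -2/π;  ∫_0^1 6*x^2*sin(π*x) dx = -24/π^3 + 6/π.
Sum: 10/π − 2/π + -24/π^3 + 6/π = -24/π^3 + 14/π.
So RHS = -∫_0^1 v(x) φ(x) dx = -14/π + 24/π^3.
LHS − RHS = 6/π ≠ 0, so the identity fails.
(For a valid weak derivative the identity must hold for EVERY test function, in particular this one. The failure shows v is NOT the weak derivative of u.)
Correct weak derivative would be u'(x) = 6*x**2 - 2*x + 2.


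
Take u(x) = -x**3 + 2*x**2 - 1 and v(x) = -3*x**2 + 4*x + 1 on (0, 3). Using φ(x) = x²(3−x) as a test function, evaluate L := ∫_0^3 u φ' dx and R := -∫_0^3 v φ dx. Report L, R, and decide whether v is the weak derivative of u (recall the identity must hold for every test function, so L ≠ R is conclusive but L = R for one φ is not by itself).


LHS = 243/10, RHS = 351/20. No, v is not the weak derivative of u.

u(x) = -x**3 + 2*x**2 - 1, classical derivative u'(x) = -3*x**2 + 4*x.
φ(x) = x²(3−x), so φ'(x) = 3*x*(2 - x).
Note φ(0) = φ(3) = 0, so the boundary term u·φ vanishes.
LHS = ∫_0^3 u(x) φ'(x) dx = ∫_0^3 (3*x^5 - 12*x^4 + 12*x^3 + 3*x^2 - 6*x) dx. Term by term:
  ∫_0^3 3*x^5 dx = 729/2;  ∫_0^3 -12*x^4 dx = -2916/5;  ∫_0^3 12*x^3 dx = 243;
  ∫_0^3 3*x^2 dx = 27;  ∫_0^3 -6*x dx = -27.
Sum: 729/2 − 2916/5 + 243 + 27 − 27 = 243/10.
So LHS = 243/10.
∫_0^3 v(x) φ(x) dx = ∫_0^3 (3*x^5 - 13*x^4 + 11*x^3 + 3*x^2) dx. Term by term:
  ∫_0^3 3*x^5 dx = 729/2;  ∫_0^3 -13*x^4 dx = -3159/5;  ∫_0^3 11*x^3 dx = 891/4;
  ∫_0^3 3*x^2 dx = 27.
Sum: 729/2 − 3159/5 + 891/4 + 27 = -351/20.
So RHS = -∫_0^3 v(x) φ(x) dx = 351/20.
LHS − RHS = 27/4 ≠ 0, so the identity fails.
(For a valid weak derivative the identity must hold for EVERY test function, in particular this one. The failure shows v is NOT the weak derivative of u.)
Correct weak derivative would be u'(x) = -3*x**2 + 4*x.


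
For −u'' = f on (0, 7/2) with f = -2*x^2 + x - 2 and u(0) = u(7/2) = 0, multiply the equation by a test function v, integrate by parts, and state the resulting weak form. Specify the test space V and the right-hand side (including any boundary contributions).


V = H^1_0(0, 7/2) (so v(0) = v(7/2) = 0); weak form: ∫_0^7/2 u'v' dx = ∫_0^7/2 (-2*x^2 + x - 2) v dx for all v ∈ V.

Multiply both sides by a test function v and integrate from 0 to 7/2:
  ∫_0^7/2 −u''(x) v(x) dx = ∫_0^7/2 f(x) v(x) dx.
Integrate the LHS by parts once:
  ∫_0^7/2 −u'' v dx = −[u'(x) v(x)]_0^7/2 + ∫_0^7/2 u'(x) v'(x) dx.
Thus ∫_0^7/2 u'(x) v'(x) dx = ∫_0^7/2 f(x) v(x) dx + [u'(x) v(x)]_0^7/2.
Choose V so that boundary terms are either known or forced to vanish.
u is Dirichlet: u(0) = u(7/2) = 0. Let V = H^1_0(0, 7/2); then v(0) = v(7/2) = 0, and [u' v]_0^7/2 = 0.
Weak formulation: find u (satisfying any essential BC) such that ∫_0^7/2 u'(x) v'(x) dx = ∫_0^7/2 f v dx for all v ∈ V.
Substituting f(x) = -2*x^2 + x - 2, the right-hand side is ∫_0^7/2 (-2*x^2 + x - 2) v dx.


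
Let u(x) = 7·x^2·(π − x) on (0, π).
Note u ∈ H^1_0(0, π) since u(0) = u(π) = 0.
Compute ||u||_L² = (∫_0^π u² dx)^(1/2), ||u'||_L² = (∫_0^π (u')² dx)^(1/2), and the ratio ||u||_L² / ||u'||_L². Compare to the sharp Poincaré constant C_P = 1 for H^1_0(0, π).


||u||_L² / ||u'||_L² = sqrt(14)*π/14 < C_P = 1.

u(x) = 7·x^2·(π − x), so u'(x) = 7*x*(-3*x + 2*π).
u(x) = 7·x^2·(π − x) vanishes at x = 0 and x = π, so u ∈ H^1_0(0, π). Differentiate via the product rule and integrate the resulting polynomials term by term.
  ∫_0^π u² dx = ∫_0^π (49*x^6 - 98*π*x^5 + 49*π^2*x^4) dx. Term by term:
    ∫_0^π 49*x^6 dx = 7*π^7;  ∫_0^π -98*π*x^5 dx = -49*π^7/3;  ∫_0^π 49*π^2*x^4 dx = 49*π^7/5.
  Sum: 7*π^7 − 49*π^7/3 + 49*π^7/5 = 7*π^7/15.
  ∫_0^π (u')² dx = ∫_0^π (441*x^4 - 588*π*x^3 + 196*π^2*x^2) dx. Term by term:
    ∫_0^π 441*x^4 dx = 441*π^5/5;  ∫_0^π -588*π*x^3 dx = -147*π^5;  ∫_0^π 196*π^2*x^2 dx = 196*π^5/3.
  Sum: 441*π^5/5 − 147*π^5 + 196*π^5/3 = 98*π^5/15.
∫_0^π u² dx = 7*π^7/15, so ||u||_L² = sqrt(105)*π^(7/2)/15.
∫_0^π (u')² dx = 98*π^5/15, so ||u'||_L² = 7*sqrt(30)*π^(5/2)/15.
Ratio ||u||_L² / ||u'||_L² = sqrt(14)*π/14.
Sharp Poincaré constant on H^1_0(0, π) is C_P = L/π = 1, achieved by sin(x).
A polynomial bump cannot attain the sharp Poincaré constant (only the first sine eigenfunction does), so the ratio is strictly less than C_P, consistent with ||u||_L² ≤ C_P ||u'||_L².


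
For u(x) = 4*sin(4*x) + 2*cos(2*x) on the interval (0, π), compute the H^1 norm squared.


||u||_{H^1(0,π)}^2 = 146*π

u'(x) = -4*sin(2*x) + 16*cos(4*x).
Expand u² and (u')² and integrate term by term on (0, π), using: for integers n ≥ 1, ∫_0^π sin²(nx) dx = ∫_0^π cos²(nx) dx = π/2; for n ≠ n', ∫_0^π sin(nx)sin(n'x) dx = ∫_0^π cos(nx)cos(n'x) dx = 0; and by product-to-sum, ∫_0^π sin(nx)cos(n'x) dx = ½∫_0^π [sin((n+n')x) + sin((n−n')x)] dx, which is 0 when n+n' is even and 2n/(n²−n'²) when n+n' is odd (it need not vanish on (0, π)).
  u² squared terms: (2)²·∫cos(2x)² dx = 4·π/2 = 2*π;  (4)²·∫sin(4x)² dx = 16·π/2 = 8*π.
  u² cross terms: 2·(2)·(4)·∫cos(2x)·sin(4x) dx = 16·(0) = 0.
  So ∫_0^π u² dx = 2*π + 8*π + 0 = 10*π.
  (u')² squared terms: (-4)²·∫sin(2x)² dx = 16·π/2 = 8*π;  (16)²·∫cos(4x)² dx = 256·π/2 = 128*π.
  (u')² cross terms: 2·(-4)·(16)·∫sin(2x)·cos(4x) dx = -128·(0) = 0.
  So ∫_0^π (u')² dx = 8*π + 128*π + 0 = 136*π.
||u||_{H^1}^2 = (10*π) + (136*π) = 146*π.


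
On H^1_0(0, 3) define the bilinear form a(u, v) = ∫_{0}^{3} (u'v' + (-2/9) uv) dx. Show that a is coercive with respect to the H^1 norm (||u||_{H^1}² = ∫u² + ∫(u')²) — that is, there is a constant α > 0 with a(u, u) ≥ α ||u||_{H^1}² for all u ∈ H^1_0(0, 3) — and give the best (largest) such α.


α = (-2 + π^2)/(9 + π^2)

Coercivity of a(·,·) on H^1_0(0, 3) means a(u, u) ≥ α ||u||_{H^1}² for every u ∈ H^1_0.
The interval has length L = 3, and Poincaré/coercivity depend only on L. Here a(u, u) = ∫(u')² + (-2/9)·∫u².
Here c = -2/9 < 0 with |c| < (π/L)² = π^2/9, so coercivity still holds. The condition a(u,u) ≥ α||u||_{H^1}² reads (1−α)∫(u')² ≥ (α−c)∫u². Any admissible α is ≤ 1 (rapidly oscillating u have ∫u²/∫(u')² → 0), and α = 1 would force 0 ≥ (1−c)∫u², impossible since c < 1; so 1−α > 0. By the sharp Poincaré inequality on H^1_0 of an interval of length L, ∫(u')² ≥ (π/L)²∫u² with equality for the first sine mode sin(π(x−x₀)/L) (x₀ the left endpoint), so the inequality holds for all u iff (1−α)(π/L)² ≥ α − c, i.e. α ≤ ((π/L)² + c)/((π/L)² + 1) = (1 + c(L/π)²)/(1 + (L/π)²). (Direct route, valid since c ≤ 0: Poincaré gives c∫u² ≥ c(L/π)²∫(u')², so a(u,u) ≥ (1 + c(L/π)²)∫(u')², while ||u||_{H^1}² ≤ (1 + (L/π)²)∫(u')²; dividing yields the same α.) With (π/L)² = π^2/9 and c = -2/9, the largest admissible constant is α = ((π/L)² + c)/((π/L)² + 1).
Simplifying, α = (-2 + π^2)/(9 + π^2).


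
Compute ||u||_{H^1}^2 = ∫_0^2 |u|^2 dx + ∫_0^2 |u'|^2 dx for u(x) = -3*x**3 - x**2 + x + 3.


||u||_{H^1}^2 = 78992/105

The H^1 norm (squared) on an interval (0, L) is
  ||u||_{H^1}^2 = ∫_0^L u(x)^2 dx + ∫_0^L u'(x)^2 dx.
Compute u'(x) = -9*x**2 - 2*x + 1.
Then u(x)^2 = 9*x**6 + 6*x**5 - 5*x**4 - 20*x**3 - 5*x**2 + 6*x + 9 and u'(x)^2 = 81*x**4 + 36*x**3 - 14*x**2 - 4*x + 1.
Integrate each monomial from 0 to 2 using ∫_0^2 c·x^n dx = c·2^(n+1)/(n+1):
  ∫_0^2 u(x)^2 dx = ∫_0^2 (9*x^6 + 6*x^5 - 5*x^4 - 20*x^3 - 5*x^2 + 6*x + 9) dx. Term by term:
    ∫_0^2 9*x^6 dx = 1152/7;  ∫_0^2 6*x^5 dx = 64;  ∫_0^2 -5*x^4 dx = -32;
    ∫_0^2 -20*x^3 dx = -80;  ∫_0^2 -5*x^2 dx = -40/3;  ∫_0^2 6*x dx = 12;
    ∫_0^2 9 dx = 18.
  Sum: 1152/7 + 64 − 32 − 80 − 40/3 + 12 + 18 = 2798/21.
  ∫_0^2 u'(x)^2 dx = ∫_0^2 (81*x^4 + 36*x^3 - 14*x^2 - 4*x + 1) dx. Term by term:
    ∫_0^2 81*x^4 dx = 2592/5;  ∫_0^2 36*x^3 dx = 144;  ∫_0^2 -14*x^2 dx = -112/3;
    ∫_0^2 -4*x dx = -8;  ∫_0^2 1 dx = 2.
  Sum: 2592/5 + 144 − 112/3 − 8 + 2 = 9286/15.
Adding: ||u||_{H^1}^2 = 2798/21 + 9286/15 = 78992/105.


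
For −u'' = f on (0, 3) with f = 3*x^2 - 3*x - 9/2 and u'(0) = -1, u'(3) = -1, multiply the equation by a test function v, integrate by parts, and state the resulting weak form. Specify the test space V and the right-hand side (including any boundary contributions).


V = H^1(0, 3) (v unrestricted at boundary; u is determined up to an additive constant); weak form: ∫_0^3 u'v' dx = ∫_0^3 (3*x^2 - 3*x - 9/2) v dx − v(3) + v(0) for all v ∈ V.

Multiply both sides by a test function v and integrate from 0 to 3:
  ∫_0^3 −u''(x) v(x) dx = ∫_0^3 f(x) v(x) dx.
Integrate the LHS by parts once:
  ∫_0^3 −u'' v dx = −[u'(x) v(x)]_0^3 + ∫_0^3 u'(x) v'(x) dx.
Thus ∫_0^3 u'(x) v'(x) dx = ∫_0^3 f(x) v(x) dx + [u'(x) v(x)]_0^3.
Choose V so that boundary terms are either known or forced to vanish.
u has inhomogeneous Neumann u'(0) = -1, u'(3) = -1. [u' v]_0^3 = (-1)·v(3) − (-1)·v(0) = − v(3) + v(0). Take V = H^1(0, 3); boundary term becomes part of RHS.
Weak formulation: find u (satisfying any essential BC) such that ∫_0^3 u'(x) v'(x) dx = ∫_0^3 f v dx − v(3) + v(0) for all v ∈ V (Neumann data are natural BCs: they enter the RHS as boundary terms).
Substituting f(x) = 3*x^2 - 3*x - 9/2, the right-hand side is ∫_0^3 (3*x^2 - 3*x - 9/2) v dx − v(3) + v(0).
Compatibility check (pure Neumann): taking v ≡ 1 ∈ V gives 0 = ∫_0^3 f dx + (-1) − (-1), i.e. ∫_0^3 f dx must equal u'(0) − u'(3) = 0. Indeed ∫_0^3 (3*x^2 - 3*x - 9/2) dx = 0, so the data are compatible. The solution is then unique only up to an additive constant (fix it e.g. by requiring ∫_0^3 u dx = 0).


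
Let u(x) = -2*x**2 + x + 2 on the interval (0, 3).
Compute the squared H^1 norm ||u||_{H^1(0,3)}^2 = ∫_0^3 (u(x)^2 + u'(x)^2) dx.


||u||_{H^1}^2 = 957/5

The H^1 norm (squared) on an interval (0, L) is
  ||u||_{H^1}^2 = ∫_0^L u(x)^2 dx + ∫_0^L u'(x)^2 dx.
Compute u'(x) = 1 - 4*x.
Then u(x)^2 = 4*x**4 - 4*x**3 - 7*x**2 + 4*x + 4 and u'(x)^2 = 16*x**2 - 8*x + 1.
Integrate each monomial from 0 to 3 using ∫_0^3 c·x^n dx = c·3^(n+1)/(n+1):
  ∫_0^3 u(x)^2 dx = ∫_0^3 (4*x^4 - 4*x^3 - 7*x^2 + 4*x + 4) dx. Term by term:
    ∫_0^3 4*x^4 dx = 972/5;  ∫_0^3 -4*x^3 dx = -81;  ∫_0^3 -7*x^2 dx = -63;
    ∫_0^3 4*x dx = 18;  ∫_0^3 4 dx = 12.
  Sum: 972/5 − 81 − 63 + 18 + 12 = 402/5.
  ∫_0^3 u'(x)^2 dx = ∫_0^3 (16*x^2 - 8*x + 1) dx. Term by term:
    ∫_0^3 16*x^2 dx = 144;  ∫_0^3 -8*x dx = -36;  ∫_0^3 1 dx = 3.
  Sum: 144 − 36 + 3 = 111.
Adding: ||u||_{H^1}^2 = 402/5 + 111 = 957/5.


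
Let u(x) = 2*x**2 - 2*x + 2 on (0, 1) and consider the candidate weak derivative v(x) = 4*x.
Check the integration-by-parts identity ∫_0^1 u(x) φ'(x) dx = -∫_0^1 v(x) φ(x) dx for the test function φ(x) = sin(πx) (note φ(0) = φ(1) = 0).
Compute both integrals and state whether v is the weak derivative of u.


LHS = 0, RHS = -4/π. No, v is not the weak derivative of u.

u(x) = 2*x**2 - 2*x + 2, classical derivative u'(x) = 4*x - 2.
φ(x) = sin(πx), so φ'(x) = π*cos(π*x).
Note φ(0) = φ(1) = 0, so the boundary term u·φ vanishes.
LHS = ∫_0^1 u(x) φ'(x) dx = ∫_0^1 (2*π*x^2*cos(π*x) - 2*π*x*cos(π*x) + 2*π*cos(π*x)) dx. Term by term:
  ∫_0^1 2*π*cos(π*x) dx = 0;  ∫_0^1 -2*π*x*cos(π*x) dx = 4/π;  ∫_0^1 2*π*x^2*cos(π*x) dx = -4/π.
Sum: 0 + 4/π − 4/π = 0.
So LHS = 0.
∫_0^1 v(x) φ(x) dx = ∫_0^1 (4*x*sin(π*x)) dx. Term by term:
  ∫_0^1 4*x*sin(π*x) dx = 4/π.
So RHS = -∫_0^1 v(x) φ(x) dx = -4/π.
LHS − RHS = 4/π ≠ 0, so the identity fails.
(For a valid weak derivative the identity must hold for EVERY test function, in particular this one. The failure shows v is NOT the weak derivative of u.)
Correct weak derivative would be u'(x) = 4*x - 2.


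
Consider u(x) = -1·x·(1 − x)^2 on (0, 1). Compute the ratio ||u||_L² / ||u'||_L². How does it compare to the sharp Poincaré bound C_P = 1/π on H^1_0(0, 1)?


||u||_L² / ||u'||_L² = sqrt(14)/14 < C_P = 1/π.

u(x) = -1·x·(1 − x)^2, so u'(x) = (1 - 3*x)*(x - 1).
u(x) = -1·x·(1 − x)^2 vanishes at x = 0 and x = 1, so u ∈ H^1_0(0, 1). Differentiate via the product rule and integrate the resulting polynomials term by term.
  ∫_0^1 u² dx = ∫_0^1 (x^6 - 4*x^5 + 6*x^4 - 4*x^3 + x^2) dx. Term by term:
    ∫_0^1 x^6 dx = 1/7;  ∫_0^1 -4*x^5 dx = -2/3;  ∫_0^1 6*x^4 dx = 6/5;
    ∫_0^1 -4*x^3 dx = -1;  ∫_0^1 x^2 dx = 1/3.
  Sum: 1/7 − 2/3 + 6/5 − 1 + 1/3 = 1/105.
  ∫_0^1 (u')² dx = ∫_0^1 (9*x^4 - 24*x^3 + 22*x^2 - 8*x + 1) dx. Term by term:
    ∫_0^1 9*x^4 dx = 9/5;  ∫_0^1 -24*x^3 dx = -6;  ∫_0^1 22*x^2 dx = 22/3;
    ∫_0^1 -8*x dx = -4;  ∫_0^1 1 dx = 1.
  Sum: 9/5 − 6 + 22/3 − 4 + 1 = 2/15.
∫_0^1 u² dx = 1/105, so ||u||_L² = sqrt(105)/105.
∫_0^1 (u')² dx = 2/15, so ||u'||_L² = sqrt(30)/15.
Ratio ||u||_L² / ||u'||_L² = sqrt(14)/14.
Sharp Poincaré constant on H^1_0(0, 1) is C_P = L/π = 1/π, achieved by sin(π·x).
A polynomial bump cannot attain the sharp Poincaré constant (only the first sine eigenfunction does), so the ratio is strictly less than C_P, consistent with ||u||_L² ≤ C_P ||u'||_L².


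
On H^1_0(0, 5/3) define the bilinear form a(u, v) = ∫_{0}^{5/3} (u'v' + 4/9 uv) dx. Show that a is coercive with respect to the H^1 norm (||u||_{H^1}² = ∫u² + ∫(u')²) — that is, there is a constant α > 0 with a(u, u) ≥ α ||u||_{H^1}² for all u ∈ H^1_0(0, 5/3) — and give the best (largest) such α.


α = (100 + 81*π^2)/(9*(25 + 9*π^2))

Coercivity of a(·,·) on H^1_0(0, 5/3) means a(u, u) ≥ α ||u||_{H^1}² for every u ∈ H^1_0.
The interval has length L = 5/3, and Poincaré/coercivity depend only on L. Here a(u, u) = ∫(u')² + (4/9)·∫u².
Here 0 < c = 4/9 < 1. The condition a(u,u) ≥ α||u||_{H^1}² reads (1−α)∫(u')² ≥ (α−c)∫u². Any admissible α is ≤ 1 (rapidly oscillating u have ∫u²/∫(u')² → 0), and α = 1 would force 0 ≥ (1−c)∫u², impossible since c < 1; so 1−α > 0. By the sharp Poincaré inequality on H^1_0 of an interval of length L, ∫(u')² ≥ (π/L)²∫u² with equality for the first sine mode sin(π(x−x₀)/L) (x₀ the left endpoint), so the inequality holds for all u iff (1−α)(π/L)² ≥ α − c, i.e. α ≤ ((π/L)² + c)/((π/L)² + 1) = (1 + c(L/π)²)/(1 + (L/π)²). With (π/L)² = 9*π^2/25 and c = 4/9, the largest admissible constant is α = ((π/L)² + c)/((π/L)² + 1).
Simplifying, α = (100 + 81*π^2)/(9*(25 + 9*π^2)).


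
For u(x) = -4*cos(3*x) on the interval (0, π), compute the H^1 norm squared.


||u||_{H^1(0,π)}^2 = 80*π

u'(x) = 12*sin(3*x).
Expand u² and (u')² and integrate term by term on (0, π), using: for integers n ≥ 1, ∫_0^π sin²(nx) dx = ∫_0^π cos²(nx) dx = π/2; for n ≠ n', ∫_0^π sin(nx)sin(n'x) dx = ∫_0^π cos(nx)cos(n'x) dx = 0; and by product-to-sum, ∫_0^π sin(nx)cos(n'x) dx = ½∫_0^π [sin((n+n')x) + sin((n−n')x)] dx, which is 0 when n+n' is even and 2n/(n²−n'²) when n+n' is odd (it need not vanish on (0, π)).
  u² squared terms: (-4)²·∫cos(3x)² dx = 16·π/2 = 8*π.
  So ∫_0^π u² dx = 8*π.
  (u')² squared terms: (12)²·∫sin(3x)² dx = 144·π/2 = 72*π.
  So ∫_0^π (u')² dx = 72*π.
||u||_{H^1}^2 = (8*π) + (72*π) = 80*π.
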